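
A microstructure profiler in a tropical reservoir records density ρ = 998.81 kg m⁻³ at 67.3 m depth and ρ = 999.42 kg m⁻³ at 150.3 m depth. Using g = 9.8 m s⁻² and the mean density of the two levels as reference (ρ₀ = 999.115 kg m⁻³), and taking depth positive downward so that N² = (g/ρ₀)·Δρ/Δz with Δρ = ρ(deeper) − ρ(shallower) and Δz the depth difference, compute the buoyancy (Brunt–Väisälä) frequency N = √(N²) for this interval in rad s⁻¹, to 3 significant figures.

Δρ = 999.42 − 998.81 = 0.61 kg m⁻³ over Δz = 150.3 − 67.3 = 83 m.
N² = (9.8/999.115) × (0.61/83) = 7.2088 × 10⁻⁵ s⁻².
N = √(7.2088 × 10⁻⁵) = 8.4905 × 10⁻³ rad s⁻¹ ≈ 8.49 × 10⁻³ rad s⁻¹.

8.49 × 10⁻³ rad s⁻¹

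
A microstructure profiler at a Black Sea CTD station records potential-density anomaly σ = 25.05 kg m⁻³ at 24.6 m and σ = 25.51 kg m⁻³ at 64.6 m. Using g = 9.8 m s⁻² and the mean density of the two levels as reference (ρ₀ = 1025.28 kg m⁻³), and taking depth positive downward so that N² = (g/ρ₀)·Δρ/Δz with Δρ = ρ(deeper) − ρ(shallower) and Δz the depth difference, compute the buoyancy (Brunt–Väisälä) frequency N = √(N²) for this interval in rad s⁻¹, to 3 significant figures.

Δρ = 1025.51 − 1025.05 = 0.46 kg m⁻³ over Δz = 64.6 − 24.6 = 40 m.
N² = (9.8/1025.28) × (0.46/40) = 1.0992 × 10⁻⁴ s⁻².
N = √(1.0992 × 10⁻⁴) = 0.010484 rad s⁻¹ ≈ 0.0105 rad s⁻¹.

0.0105 rad s⁻¹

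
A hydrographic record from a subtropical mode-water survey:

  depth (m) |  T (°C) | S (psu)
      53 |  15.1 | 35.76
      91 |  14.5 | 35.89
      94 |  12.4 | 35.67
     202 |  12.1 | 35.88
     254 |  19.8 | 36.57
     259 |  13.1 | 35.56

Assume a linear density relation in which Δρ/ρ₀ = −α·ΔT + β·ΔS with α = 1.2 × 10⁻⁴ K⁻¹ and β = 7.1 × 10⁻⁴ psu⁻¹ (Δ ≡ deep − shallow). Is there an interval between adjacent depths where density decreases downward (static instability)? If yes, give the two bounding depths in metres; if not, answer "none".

202–254 m

Evaluate Δρ/ρ₀ = −αΔT + βΔS across each adjacent pair:
  53–91 m: −αΔT+βΔS = −(1.2 × 10⁻⁴)(-0.6)+(7.1 × 10⁻⁴)(+0.13) = 1.6 × 10⁻⁴ → stable
  91–94 m: −αΔT+βΔS = −(1.2 × 10⁻⁴)(-2.1)+(7.1 × 10⁻⁴)(-0.22) = 9.6 × 10⁻⁵ → stable
  94–202 m: −αΔT+βΔS = −(1.2 × 10⁻⁴)(-0.3)+(7.1 × 10⁻⁴)(+0.21) = 1.9 × 10⁻⁴ → stable
  202–254 m: −αΔT+βΔS = −(1.2 × 10⁻⁴)(+7.7)+(7.1 × 10⁻⁴)(+0.69) = -4.3 × 10⁻⁴ → UNSTABLE
  254–259 m: −αΔT+βΔS = −(1.2 × 10⁻⁴)(-6.7)+(7.1 × 10⁻⁴)(-1.01) = 8.7 × 10⁻⁵ → stable
The 202–254 m interval has Δρ < 0: lighter water underlies denser water.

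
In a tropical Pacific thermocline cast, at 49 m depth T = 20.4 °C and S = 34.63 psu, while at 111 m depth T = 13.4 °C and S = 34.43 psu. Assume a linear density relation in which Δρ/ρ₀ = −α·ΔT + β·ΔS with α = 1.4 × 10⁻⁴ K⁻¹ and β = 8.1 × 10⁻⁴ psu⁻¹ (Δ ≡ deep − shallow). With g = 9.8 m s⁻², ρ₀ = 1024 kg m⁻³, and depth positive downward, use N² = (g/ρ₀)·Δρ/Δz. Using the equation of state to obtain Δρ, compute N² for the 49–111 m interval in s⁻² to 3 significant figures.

1.29 × 10⁻⁴ s⁻²

ΔT = -7.0 K, ΔS = -0.20 psu (deep − shallow).
Δρ/ρ₀ = −αΔT + βΔS = 9.80 × 10⁻⁴ − 1.62 × 10⁻⁴ = 8.18 × 10⁻⁴, so Δρ ≈ 0.8376 kg m⁻³.
N² = (g/ρ₀)·Δρ/Δz = g·(Δρ/ρ₀)/Δz = 9.8 × 8.18 × 10⁻⁴ / 62 = 1.2930 × 10⁻⁴ s⁻² ≈ 1.29 × 10⁻⁴ s⁻².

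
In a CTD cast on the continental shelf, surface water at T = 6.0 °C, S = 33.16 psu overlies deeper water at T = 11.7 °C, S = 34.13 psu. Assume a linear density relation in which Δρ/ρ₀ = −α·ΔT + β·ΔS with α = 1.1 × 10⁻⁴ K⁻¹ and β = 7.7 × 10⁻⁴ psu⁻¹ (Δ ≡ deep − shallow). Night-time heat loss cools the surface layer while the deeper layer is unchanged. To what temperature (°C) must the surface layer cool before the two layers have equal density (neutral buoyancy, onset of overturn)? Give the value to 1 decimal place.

Neutral buoyancy requires Δρ = 0, i.e. −α(T_deep − T_surf′) + β(S_deep − S_surf) = 0.
T_surf′ = T_deep − (β/α)·ΔS = 11.7 − (7.7 × 10⁻⁴/1.1 × 10⁻⁴)·(+0.97) = 4.910 °C.
Cooling required: 6.0 − (4.910) = 1.090 °C.

4.9 °C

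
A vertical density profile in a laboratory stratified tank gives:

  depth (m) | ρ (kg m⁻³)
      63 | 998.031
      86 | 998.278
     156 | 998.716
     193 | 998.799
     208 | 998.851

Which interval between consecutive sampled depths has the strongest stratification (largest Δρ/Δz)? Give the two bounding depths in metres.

63–86 m

Compute the density gradient over each adjacent pair:
  63–86 m: Δρ/Δz = 0.247/23 = 0.011 kg m⁻⁴
  86–156 m: Δρ/Δz = 0.438/70 = 6.3 × 10⁻³ kg m⁻⁴
  156–193 m: Δρ/Δz = 0.083/37 = 2.2 × 10⁻³ kg m⁻⁴
  193–208 m: Δρ/Δz = 0.052/15 = 3.5 × 10⁻³ kg m⁻⁴
The largest gradient is in the 63–86 m interval — the pycnocline.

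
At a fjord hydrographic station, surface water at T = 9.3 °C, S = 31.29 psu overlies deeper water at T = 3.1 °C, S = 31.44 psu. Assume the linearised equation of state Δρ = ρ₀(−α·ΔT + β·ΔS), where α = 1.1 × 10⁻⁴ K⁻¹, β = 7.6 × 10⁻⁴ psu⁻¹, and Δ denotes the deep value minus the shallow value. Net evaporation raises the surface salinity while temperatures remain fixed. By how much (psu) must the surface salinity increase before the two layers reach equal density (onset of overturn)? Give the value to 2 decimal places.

Neutral buoyancy requires −α(T_deep − T_surf) + β(S_deep − S_surf′) = 0.
S_surf′ = S_deep − (α/β)·ΔT = 31.44 − (1.1 × 10⁻⁴/7.6 × 10⁻⁴)·(-6.2) = 32.3374 psu.
Increase required: 32.3374 − 31.29 = 1.0474 psu.

1.05 psu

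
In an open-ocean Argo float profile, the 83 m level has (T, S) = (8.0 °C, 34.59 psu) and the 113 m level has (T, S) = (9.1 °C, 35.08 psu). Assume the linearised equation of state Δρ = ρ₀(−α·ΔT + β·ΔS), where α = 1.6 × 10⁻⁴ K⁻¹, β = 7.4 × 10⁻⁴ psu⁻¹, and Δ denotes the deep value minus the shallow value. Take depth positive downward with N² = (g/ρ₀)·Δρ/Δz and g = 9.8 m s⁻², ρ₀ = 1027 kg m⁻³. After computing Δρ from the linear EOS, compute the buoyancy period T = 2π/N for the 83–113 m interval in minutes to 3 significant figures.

13.4 min

ΔT = +1.1 K, ΔS = +0.49 psu (deep − shallow).
Δρ/ρ₀ = −αΔT + βΔS = -1.76 × 10⁻⁴ + 3.626 × 10⁻⁴ = 1.866 × 10⁻⁴, so Δρ ≈ 0.1916 kg m⁻³.
N² = (g/ρ₀)·Δρ/Δz = g·(Δρ/ρ₀)/Δz = 9.8 × 1.866 × 10⁻⁴ / 30 = 6.0956 × 10⁻⁵ s⁻².
N = √(6.0956 × 10⁻⁵) = 7.8074 × 10⁻³ rad s⁻¹ → T = 2π/N = 804.77 s = 13.413 min ≈ 13.4 min.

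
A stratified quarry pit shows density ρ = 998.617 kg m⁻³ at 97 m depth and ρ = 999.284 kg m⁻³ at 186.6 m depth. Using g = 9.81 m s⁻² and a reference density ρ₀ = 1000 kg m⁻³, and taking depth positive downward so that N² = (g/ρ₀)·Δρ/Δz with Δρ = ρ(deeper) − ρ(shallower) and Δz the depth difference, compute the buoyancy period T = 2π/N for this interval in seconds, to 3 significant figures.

Δρ = 999.284 − 998.617 = 0.667 kg m⁻³ over Δz = 186.6 − 97 = 89.6 m.
N² = (9.81/1000) × (0.667/89.6) = 7.3028 × 10⁻⁵ s⁻².
N = √(7.3028 × 10⁻⁵) = 8.5456 × 10⁻³ rad s⁻¹, so T = 2π/N = 735.25 s ≈ 735 s.

735 s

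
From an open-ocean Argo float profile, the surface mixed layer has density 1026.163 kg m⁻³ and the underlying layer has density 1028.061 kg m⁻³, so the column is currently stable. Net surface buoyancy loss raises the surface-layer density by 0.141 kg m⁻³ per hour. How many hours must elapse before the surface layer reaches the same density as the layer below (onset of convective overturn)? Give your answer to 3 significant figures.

13.5 hours

Density deficit of the surface layer: 1028.061 − 1026.163 = 1.898 kg m⁻³.
Required change = 1.898 / 0.141 = 13.5 hours.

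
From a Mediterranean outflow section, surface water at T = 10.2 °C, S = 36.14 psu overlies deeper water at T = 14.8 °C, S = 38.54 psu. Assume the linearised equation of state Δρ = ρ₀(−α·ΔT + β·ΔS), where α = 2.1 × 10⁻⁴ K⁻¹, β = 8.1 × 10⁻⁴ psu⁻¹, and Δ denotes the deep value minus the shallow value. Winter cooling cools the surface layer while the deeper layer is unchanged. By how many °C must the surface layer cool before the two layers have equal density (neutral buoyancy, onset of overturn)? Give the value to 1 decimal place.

Neutral buoyancy requires Δρ = 0, i.e. −α(T_deep − T_surf′) + β(S_deep − S_surf) = 0.
T_surf′ = T_deep − (β/α)·ΔS = 14.8 − (8.1 × 10⁻⁴/2.1 × 10⁻⁴)·(+2.40) = 5.543 °C.
Cooling required: 10.2 − (5.543) = 4.657 °C.

4.7 °C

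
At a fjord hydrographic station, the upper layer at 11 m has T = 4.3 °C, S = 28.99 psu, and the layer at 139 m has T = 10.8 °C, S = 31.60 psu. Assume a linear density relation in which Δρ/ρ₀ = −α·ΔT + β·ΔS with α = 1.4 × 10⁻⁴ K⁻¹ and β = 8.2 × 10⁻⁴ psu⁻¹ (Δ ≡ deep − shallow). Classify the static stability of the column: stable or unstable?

ΔT = 10.8 − 4.3 = +6.5 K and ΔS = 31.60 − 28.99 = +2.61 psu (deep − shallow).
−αΔT = -9.10 × 10⁻⁴; βΔS = 2.1402 × 10⁻³; sum Δρ/ρ₀ = 1.2302 × 10⁻³.
Δρ/ρ₀ > 0, so Δρ > 0: deeper water is denser → statically stable.

stable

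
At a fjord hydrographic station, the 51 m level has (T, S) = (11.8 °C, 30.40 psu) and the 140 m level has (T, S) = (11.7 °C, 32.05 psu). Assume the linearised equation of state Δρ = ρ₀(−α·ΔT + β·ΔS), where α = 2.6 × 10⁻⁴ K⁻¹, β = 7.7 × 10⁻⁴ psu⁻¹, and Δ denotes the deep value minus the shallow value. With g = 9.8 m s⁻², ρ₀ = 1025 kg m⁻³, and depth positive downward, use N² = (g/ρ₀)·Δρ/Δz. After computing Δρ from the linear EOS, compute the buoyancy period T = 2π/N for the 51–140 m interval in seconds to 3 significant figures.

ΔT = -0.1 K, ΔS = +1.65 psu (deep − shallow).
Δρ/ρ₀ = −αΔT + βΔS = 2.60 × 10⁻⁵ + 1.2705 × 10⁻³ = 1.2965 × 10⁻³, so Δρ ≈ 1.329 kg m⁻³.
N² = (g/ρ₀)·Δρ/Δz = g·(Δρ/ρ₀)/Δz = 9.8 × 1.2965 × 10⁻³ / 89 = 1.4276 × 10⁻⁴ s⁻².
N = √(1.4276 × 10⁻⁴) = 0.011948 rad s⁻¹ → T = 2π/N = 525.88 s ≈ 526 s.

526 s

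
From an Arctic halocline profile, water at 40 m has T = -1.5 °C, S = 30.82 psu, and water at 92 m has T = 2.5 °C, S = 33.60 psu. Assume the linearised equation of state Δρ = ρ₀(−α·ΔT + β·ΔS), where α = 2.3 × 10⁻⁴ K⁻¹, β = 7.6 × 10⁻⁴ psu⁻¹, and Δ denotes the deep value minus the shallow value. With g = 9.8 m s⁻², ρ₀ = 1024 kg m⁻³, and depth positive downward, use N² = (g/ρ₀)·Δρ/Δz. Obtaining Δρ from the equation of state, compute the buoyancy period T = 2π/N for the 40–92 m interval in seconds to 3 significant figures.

419 s

ΔT = +4.0 K, ΔS = +2.78 psu (deep − shallow).
Δρ/ρ₀ = −αΔT + βΔS = -9.20 × 10⁻⁴ + 2.1128 × 10⁻³ = 1.1928 × 10⁻³, so Δρ ≈ 1.221 kg m⁻³.
N² = (g/ρ₀)·Δρ/Δz = g·(Δρ/ρ₀)/Δz = 9.8 × 1.1928 × 10⁻³ / 52 = 2.2480 × 10⁻⁴ s⁻².
N = √(2.2480 × 10⁻⁴) = 0.014993 rad s⁻¹ → T = 2π/N = 419.07 s ≈ 419 s.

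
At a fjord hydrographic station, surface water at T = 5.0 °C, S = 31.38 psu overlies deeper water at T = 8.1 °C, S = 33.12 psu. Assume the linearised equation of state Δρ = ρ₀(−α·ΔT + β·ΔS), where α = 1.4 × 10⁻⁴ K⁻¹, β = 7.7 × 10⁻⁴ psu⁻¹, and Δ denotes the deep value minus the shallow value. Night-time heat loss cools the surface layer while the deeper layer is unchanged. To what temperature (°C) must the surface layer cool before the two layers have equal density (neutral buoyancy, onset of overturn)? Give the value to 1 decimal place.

Neutral buoyancy requires Δρ = 0, i.e. −α(T_deep − T_surf′) + β(S_deep − S_surf) = 0.
T_surf′ = T_deep − (β/α)·ΔS = 8.1 − (7.7 × 10⁻⁴/1.4 × 10⁻⁴)·(+1.74) = -1.470 °C.
Cooling required: 5.0 − (-1.470) = 6.470 °C.

-1.5 °C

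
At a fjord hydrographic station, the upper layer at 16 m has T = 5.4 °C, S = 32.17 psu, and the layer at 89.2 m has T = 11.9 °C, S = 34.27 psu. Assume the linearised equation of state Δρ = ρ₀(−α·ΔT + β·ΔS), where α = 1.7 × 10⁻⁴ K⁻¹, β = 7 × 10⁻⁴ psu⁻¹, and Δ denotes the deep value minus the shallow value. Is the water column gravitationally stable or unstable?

ΔT = 11.9 − 5.4 = +6.5 K and ΔS = 34.27 − 32.17 = +2.10 psu (deep − shallow).
−αΔT = -1.105 × 10⁻³; βΔS = 1.47 × 10⁻³; sum Δρ/ρ₀ = 3.65 × 10⁻⁴.
Δρ/ρ₀ > 0, so Δρ > 0: deeper water is denser → statically stable.

stable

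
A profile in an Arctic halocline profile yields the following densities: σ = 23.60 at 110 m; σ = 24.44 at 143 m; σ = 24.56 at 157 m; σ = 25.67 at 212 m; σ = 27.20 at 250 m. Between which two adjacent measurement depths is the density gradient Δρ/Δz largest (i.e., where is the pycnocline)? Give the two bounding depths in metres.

212–250 m

Compute the density gradient over each adjacent pair:
  110–143 m: Δρ/Δz = 0.84/33 = 0.025 kg m⁻⁴
  143–157 m: Δρ/Δz = 0.12/14 = 8.6 × 10⁻³ kg m⁻⁴
  157–212 m: Δρ/Δz = 1.11/55 = 0.020 kg m⁻⁴
  212–250 m: Δρ/Δz = 1.53/38 = 0.040 kg m⁻⁴
The largest gradient is in the 212–250 m interval — the pycnocline.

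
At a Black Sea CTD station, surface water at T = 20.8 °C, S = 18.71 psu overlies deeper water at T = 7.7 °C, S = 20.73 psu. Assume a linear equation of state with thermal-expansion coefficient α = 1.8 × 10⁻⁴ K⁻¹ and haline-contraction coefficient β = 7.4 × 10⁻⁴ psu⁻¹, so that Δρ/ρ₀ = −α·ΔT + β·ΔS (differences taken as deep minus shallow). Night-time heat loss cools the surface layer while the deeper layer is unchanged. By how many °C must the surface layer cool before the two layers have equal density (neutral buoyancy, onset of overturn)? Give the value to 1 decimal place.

21.4 °C

Neutral buoyancy requires Δρ = 0, i.e. −α(T_deep − T_surf′) + β(S_deep − S_surf) = 0.
T_surf′ = T_deep − (β/α)·ΔS = 7.7 − (7.4 × 10⁻⁴/1.8 × 10⁻⁴)·(+2.02) = -0.604 °C.
Cooling required: 20.8 − (-0.604) = 21.404 °C.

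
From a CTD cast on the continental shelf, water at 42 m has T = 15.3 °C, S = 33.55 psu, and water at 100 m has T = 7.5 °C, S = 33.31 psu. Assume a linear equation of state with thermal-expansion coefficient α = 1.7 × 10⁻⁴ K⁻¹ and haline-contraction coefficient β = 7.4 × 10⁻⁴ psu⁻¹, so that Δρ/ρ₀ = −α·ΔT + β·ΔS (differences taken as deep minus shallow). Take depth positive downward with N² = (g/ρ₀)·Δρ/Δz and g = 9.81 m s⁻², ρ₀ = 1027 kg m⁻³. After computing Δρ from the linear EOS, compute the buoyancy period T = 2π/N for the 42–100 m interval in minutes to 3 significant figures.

7.51 min

ΔT = -7.8 K, ΔS = -0.24 psu (deep − shallow).
Δρ/ρ₀ = −αΔT + βΔS = 1.326 × 10⁻³ − 1.776 × 10⁻⁴ = 1.1484 × 10⁻³, so Δρ ≈ 1.179 kg m⁻³.
N² = (g/ρ₀)·Δρ/Δz = g·(Δρ/ρ₀)/Δz = 9.81 × 1.1484 × 10⁻³ / 58 = 1.9424 × 10⁻⁴ s⁻².
N = √(1.9424 × 10⁻⁴) = 0.013937 rad s⁻¹ → T = 2π/N = 450.83 s = 7.5138 min ≈ 7.51 min.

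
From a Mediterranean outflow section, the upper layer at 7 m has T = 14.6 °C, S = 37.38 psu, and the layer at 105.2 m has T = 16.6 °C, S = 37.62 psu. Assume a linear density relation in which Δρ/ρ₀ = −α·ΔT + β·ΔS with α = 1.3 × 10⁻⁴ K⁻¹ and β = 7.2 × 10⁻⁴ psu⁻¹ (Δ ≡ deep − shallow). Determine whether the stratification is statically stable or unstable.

ΔT = 16.6 − 14.6 = +2.0 K and ΔS = 37.62 − 37.38 = +0.24 psu (deep − shallow).
−αΔT = -2.60 × 10⁻⁴; βΔS = 1.728 × 10⁻⁴; sum Δρ/ρ₀ = -8.72 × 10⁻⁵.
Δρ/ρ₀ < 0, so Δρ < 0: deeper water is lighter → statically unstable; the column would overturn.

unstable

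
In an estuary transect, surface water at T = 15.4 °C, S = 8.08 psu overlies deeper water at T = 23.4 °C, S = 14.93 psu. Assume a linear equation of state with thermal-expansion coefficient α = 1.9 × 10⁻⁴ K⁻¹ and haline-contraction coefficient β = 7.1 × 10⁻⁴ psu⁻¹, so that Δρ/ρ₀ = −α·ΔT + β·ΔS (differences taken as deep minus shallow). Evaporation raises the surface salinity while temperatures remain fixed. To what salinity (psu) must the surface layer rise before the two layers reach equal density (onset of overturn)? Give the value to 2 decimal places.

Neutral buoyancy requires −α(T_deep − T_surf) + β(S_deep − S_surf′) = 0.
S_surf′ = S_deep − (α/β)·ΔT = 14.93 − (1.9 × 10⁻⁴/7.1 × 10⁻⁴)·(+8.0) = 12.7892 psu.
Increase required: 12.7892 − 8.08 = 4.7092 psu.

12.79 psu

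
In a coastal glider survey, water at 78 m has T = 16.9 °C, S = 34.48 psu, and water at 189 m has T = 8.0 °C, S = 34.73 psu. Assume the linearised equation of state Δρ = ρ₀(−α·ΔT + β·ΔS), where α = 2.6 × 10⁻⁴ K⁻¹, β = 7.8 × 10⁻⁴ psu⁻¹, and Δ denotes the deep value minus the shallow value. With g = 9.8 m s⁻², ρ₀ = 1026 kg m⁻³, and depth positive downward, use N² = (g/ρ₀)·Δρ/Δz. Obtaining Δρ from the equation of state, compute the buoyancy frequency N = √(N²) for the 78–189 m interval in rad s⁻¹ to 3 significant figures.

0.0149 rad s⁻¹

ΔT = -8.9 K, ΔS = +0.25 psu (deep − shallow).
Δρ/ρ₀ = −αΔT + βΔS = 2.314 × 10⁻³ + 1.95 × 10⁻⁴ = 2.509 × 10⁻³, so Δρ ≈ 2.574 kg m⁻³.
N² = (g/ρ₀)·Δρ/Δz = g·(Δρ/ρ₀)/Δz = 9.8 × 2.509 × 10⁻³ / 111 = 2.2152 × 10⁻⁴ s⁻².
N = √(2.2152 × 10⁻⁴) = 0.014884 rad s⁻¹ ≈ 0.0149 rad s⁻¹.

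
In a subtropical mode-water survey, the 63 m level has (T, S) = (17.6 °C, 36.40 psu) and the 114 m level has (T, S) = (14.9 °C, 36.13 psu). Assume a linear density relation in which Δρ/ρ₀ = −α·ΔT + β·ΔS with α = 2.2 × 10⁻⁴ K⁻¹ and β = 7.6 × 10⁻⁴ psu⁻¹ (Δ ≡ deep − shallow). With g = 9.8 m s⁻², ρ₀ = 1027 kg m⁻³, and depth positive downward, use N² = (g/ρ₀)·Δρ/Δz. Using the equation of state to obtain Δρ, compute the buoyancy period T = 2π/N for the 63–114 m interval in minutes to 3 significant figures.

ΔT = -2.7 K, ΔS = -0.27 psu (deep − shallow).
Δρ/ρ₀ = −αΔT + βΔS = 5.94 × 10⁻⁴ − 2.052 × 10⁻⁴ = 3.888 × 10⁻⁴, so Δρ ≈ 0.3993 kg m⁻³.
N² = (g/ρ₀)·Δρ/Δz = g·(Δρ/ρ₀)/Δz = 9.8 × 3.888 × 10⁻⁴ / 51 = 7.4711 × 10⁻⁵ s⁻².
N = √(7.4711 × 10⁻⁵) = 8.6436 × 10⁻³ rad s⁻¹ → T = 2π/N = 726.92 s = 12.115 min ≈ 12.1 min.

12.1 min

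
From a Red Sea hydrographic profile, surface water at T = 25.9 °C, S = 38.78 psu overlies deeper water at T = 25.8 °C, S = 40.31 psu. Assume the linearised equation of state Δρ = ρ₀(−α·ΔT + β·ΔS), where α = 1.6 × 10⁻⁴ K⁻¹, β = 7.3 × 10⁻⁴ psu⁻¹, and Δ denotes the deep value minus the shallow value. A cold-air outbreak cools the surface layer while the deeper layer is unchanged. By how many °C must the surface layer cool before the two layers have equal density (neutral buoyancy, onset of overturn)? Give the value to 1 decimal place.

7.1 °C

Neutral buoyancy requires Δρ = 0, i.e. −α(T_deep − T_surf′) + β(S_deep − S_surf) = 0.
T_surf′ = T_deep − (β/α)·ΔS = 25.8 − (7.3 × 10⁻⁴/1.6 × 10⁻⁴)·(+1.53) = 18.819 °C.
Cooling required: 25.9 − (18.819) = 7.081 °C.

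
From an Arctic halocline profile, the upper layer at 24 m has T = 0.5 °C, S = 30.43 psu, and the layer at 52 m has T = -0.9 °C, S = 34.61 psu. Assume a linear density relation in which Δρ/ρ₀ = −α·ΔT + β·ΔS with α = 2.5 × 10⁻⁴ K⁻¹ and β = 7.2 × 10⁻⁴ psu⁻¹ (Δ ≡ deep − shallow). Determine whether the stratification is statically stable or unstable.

stable

ΔT = -0.9 − 0.5 = -1.4 K and ΔS = 34.61 − 30.43 = +4.18 psu (deep − shallow).
−αΔT = 3.50 × 10⁻⁴; βΔS = 3.0096 × 10⁻³; sum Δρ/ρ₀ = 3.3596 × 10⁻³.
Δρ/ρ₀ > 0, so Δρ > 0: deeper water is denser → statically stable.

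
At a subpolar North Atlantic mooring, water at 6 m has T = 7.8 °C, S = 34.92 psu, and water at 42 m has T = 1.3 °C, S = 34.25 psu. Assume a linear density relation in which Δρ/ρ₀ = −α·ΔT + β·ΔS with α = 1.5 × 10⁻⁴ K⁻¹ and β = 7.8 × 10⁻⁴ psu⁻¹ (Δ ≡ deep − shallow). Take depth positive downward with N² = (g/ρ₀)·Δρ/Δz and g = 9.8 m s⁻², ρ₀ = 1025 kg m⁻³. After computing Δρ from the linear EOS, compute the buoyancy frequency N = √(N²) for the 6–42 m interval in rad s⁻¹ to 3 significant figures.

ΔT = -6.5 K, ΔS = -0.67 psu (deep − shallow).
Δρ/ρ₀ = −αΔT + βΔS = 9.75 × 10⁻⁴ − 5.226 × 10⁻⁴ = 4.524 × 10⁻⁴, so Δρ ≈ 0.4637 kg m⁻³.
N² = (g/ρ₀)·Δρ/Δz = g·(Δρ/ρ₀)/Δz = 9.8 × 4.524 × 10⁻⁴ / 36 = 1.2315 × 10⁻⁴ s⁻².
N = √(1.2315 × 10⁻⁴) = 0.011097 rad s⁻¹ ≈ 0.0111 rad s⁻¹.

0.0111 rad s⁻¹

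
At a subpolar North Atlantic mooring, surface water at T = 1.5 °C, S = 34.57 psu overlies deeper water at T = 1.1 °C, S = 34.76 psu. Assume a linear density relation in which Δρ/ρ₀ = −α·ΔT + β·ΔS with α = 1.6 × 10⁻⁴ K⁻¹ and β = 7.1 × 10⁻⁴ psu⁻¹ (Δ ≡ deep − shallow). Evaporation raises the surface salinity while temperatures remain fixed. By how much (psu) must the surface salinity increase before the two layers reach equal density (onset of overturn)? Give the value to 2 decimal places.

Neutral buoyancy requires −α(T_deep − T_surf) + β(S_deep − S_surf′) = 0.
S_surf′ = S_deep − (α/β)·ΔT = 34.76 − (1.6 × 10⁻⁴/7.1 × 10⁻⁴)·(-0.4) = 34.8501 psu.
Increase required: 34.8501 − 34.57 = 0.2801 psu.

0.28 psu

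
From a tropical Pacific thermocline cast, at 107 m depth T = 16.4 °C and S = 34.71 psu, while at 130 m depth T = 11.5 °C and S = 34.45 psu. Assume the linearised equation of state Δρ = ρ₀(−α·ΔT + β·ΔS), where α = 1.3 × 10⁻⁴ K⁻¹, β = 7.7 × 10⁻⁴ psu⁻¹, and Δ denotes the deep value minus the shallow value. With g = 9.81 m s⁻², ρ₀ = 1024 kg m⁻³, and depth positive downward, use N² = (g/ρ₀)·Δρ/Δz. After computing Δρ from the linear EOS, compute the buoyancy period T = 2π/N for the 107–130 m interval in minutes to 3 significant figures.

ΔT = -4.9 K, ΔS = -0.26 psu (deep − shallow).
Δρ/ρ₀ = −αΔT + βΔS = 6.37 × 10⁻⁴ − 2.002 × 10⁻⁴ = 4.368 × 10⁻⁴, so Δρ ≈ 0.4473 kg m⁻³.
N² = (g/ρ₀)·Δρ/Δz = g·(Δρ/ρ₀)/Δz = 9.81 × 4.368 × 10⁻⁴ / 23 = 1.8630 × 10⁻⁴ s⁻².
N = √(1.8630 × 10⁻⁴) = 0.013649 rad s⁻¹ → T = 2π/N = 460.34 s = 7.6723 min ≈ 7.67 min.

7.67 min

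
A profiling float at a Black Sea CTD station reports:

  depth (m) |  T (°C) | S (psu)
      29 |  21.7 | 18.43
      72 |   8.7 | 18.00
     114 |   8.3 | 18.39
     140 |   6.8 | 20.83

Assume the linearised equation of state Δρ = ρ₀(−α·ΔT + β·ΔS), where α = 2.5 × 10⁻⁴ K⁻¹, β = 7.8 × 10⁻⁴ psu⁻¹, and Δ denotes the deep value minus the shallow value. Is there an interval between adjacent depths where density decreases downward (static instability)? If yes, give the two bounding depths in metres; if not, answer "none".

Evaluate Δρ/ρ₀ = −αΔT + βΔS across each adjacent pair:
  29–72 m: −αΔT+βΔS = −(2.5 × 10⁻⁴)(-13.0)+(7.8 × 10⁻⁴)(-0.43) = 2.9 × 10⁻³ → stable
  72–114 m: −αΔT+βΔS = −(2.5 × 10⁻⁴)(-0.4)+(7.8 × 10⁻⁴)(+0.39) = 4.0 × 10⁻⁴ → stable
  114–140 m: −αΔT+βΔS = −(2.5 × 10⁻⁴)(-1.5)+(7.8 × 10⁻⁴)(+2.44) = 2.3 × 10⁻³ → stable
Every interval has Δρ > 0: the column is stably stratified throughout.

none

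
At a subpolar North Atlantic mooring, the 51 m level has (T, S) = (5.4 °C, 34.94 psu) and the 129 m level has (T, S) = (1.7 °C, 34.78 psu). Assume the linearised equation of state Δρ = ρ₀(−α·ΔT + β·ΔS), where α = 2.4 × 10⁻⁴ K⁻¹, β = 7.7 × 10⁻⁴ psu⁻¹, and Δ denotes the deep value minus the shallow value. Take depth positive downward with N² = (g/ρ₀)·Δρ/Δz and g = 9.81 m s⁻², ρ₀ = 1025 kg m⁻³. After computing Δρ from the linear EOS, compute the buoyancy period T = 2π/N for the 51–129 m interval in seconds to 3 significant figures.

ΔT = -3.7 K, ΔS = -0.16 psu (deep − shallow).
Δρ/ρ₀ = −αΔT + βΔS = 8.88 × 10⁻⁴ − 1.232 × 10⁻⁴ = 7.648 × 10⁻⁴, so Δρ ≈ 0.7839 kg m⁻³.
N² = (g/ρ₀)·Δρ/Δz = g·(Δρ/ρ₀)/Δz = 9.81 × 7.648 × 10⁻⁴ / 78 = 9.6188 × 10⁻⁵ s⁻².
N = √(9.6188 × 10⁻⁵) = 9.8075 × 10⁻³ rad s⁻¹ → T = 2π/N = 640.65 s ≈ 641 s.

641 s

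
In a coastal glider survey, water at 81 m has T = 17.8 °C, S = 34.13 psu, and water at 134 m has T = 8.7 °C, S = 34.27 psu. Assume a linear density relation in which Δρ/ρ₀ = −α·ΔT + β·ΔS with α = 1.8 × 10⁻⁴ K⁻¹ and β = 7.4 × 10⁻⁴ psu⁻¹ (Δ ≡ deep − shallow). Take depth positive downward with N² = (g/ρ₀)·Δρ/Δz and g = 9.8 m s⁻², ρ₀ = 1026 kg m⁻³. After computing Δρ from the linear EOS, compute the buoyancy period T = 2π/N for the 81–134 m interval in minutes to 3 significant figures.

ΔT = -9.1 K, ΔS = +0.14 psu (deep − shallow).
Δρ/ρ₀ = −αΔT + βΔS = 1.638 × 10⁻³ + 1.036 × 10⁻⁴ = 1.7416 × 10⁻³, so Δρ ≈ 1.787 kg m⁻³.
N² = (g/ρ₀)·Δρ/Δz = g·(Δρ/ρ₀)/Δz = 9.8 × 1.7416 × 10⁻³ / 53 = 3.2203 × 10⁻⁴ s⁻².
N = √(3.2203 × 10⁻⁴) = 0.017945 rad s⁻¹ → T = 2π/N = 350.14 s = 5.8357 min ≈ 5.84 min.

5.84 min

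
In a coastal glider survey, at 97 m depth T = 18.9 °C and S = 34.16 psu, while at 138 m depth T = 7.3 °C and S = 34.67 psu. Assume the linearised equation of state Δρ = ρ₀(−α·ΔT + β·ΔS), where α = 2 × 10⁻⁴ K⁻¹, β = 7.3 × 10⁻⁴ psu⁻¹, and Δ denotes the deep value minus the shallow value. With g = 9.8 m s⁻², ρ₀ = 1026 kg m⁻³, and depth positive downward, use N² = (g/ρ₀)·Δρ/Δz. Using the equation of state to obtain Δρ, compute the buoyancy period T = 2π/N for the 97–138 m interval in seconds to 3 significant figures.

ΔT = -11.6 K, ΔS = +0.51 psu (deep − shallow).
Δρ/ρ₀ = −αΔT + βΔS = 2.32 × 10⁻³ + 3.723 × 10⁻⁴ = 2.6923 × 10⁻³, so Δρ ≈ 2.762 kg m⁻³.
N² = (g/ρ₀)·Δρ/Δz = g·(Δρ/ρ₀)/Δz = 9.8 × 2.6923 × 10⁻³ / 41 = 6.4353 × 10⁻⁴ s⁻².
N = √(6.4353 × 10⁻⁴) = 0.025368 rad s⁻¹ → T = 2π/N = 247.68 s ≈ 248 s.

248 s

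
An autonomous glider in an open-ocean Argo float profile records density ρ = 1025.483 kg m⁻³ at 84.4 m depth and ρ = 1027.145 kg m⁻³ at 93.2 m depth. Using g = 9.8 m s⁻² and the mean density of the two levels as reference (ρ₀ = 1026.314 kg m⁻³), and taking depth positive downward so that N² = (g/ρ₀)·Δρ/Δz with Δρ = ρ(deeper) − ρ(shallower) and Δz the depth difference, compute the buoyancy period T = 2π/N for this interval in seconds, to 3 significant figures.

Δρ = 1027.145 − 1025.483 = 1.662 kg m⁻³ over Δz = 93.2 − 84.4 = 8.8 m.
N² = (9.8/1026.314) × (1.662/8.8) = 1.8034 × 10⁻³ s⁻².
N = √(1.8034 × 10⁻³) = 0.042466 rad s⁻¹, so T = 2π/N = 147.96 s ≈ 148 s.

148 s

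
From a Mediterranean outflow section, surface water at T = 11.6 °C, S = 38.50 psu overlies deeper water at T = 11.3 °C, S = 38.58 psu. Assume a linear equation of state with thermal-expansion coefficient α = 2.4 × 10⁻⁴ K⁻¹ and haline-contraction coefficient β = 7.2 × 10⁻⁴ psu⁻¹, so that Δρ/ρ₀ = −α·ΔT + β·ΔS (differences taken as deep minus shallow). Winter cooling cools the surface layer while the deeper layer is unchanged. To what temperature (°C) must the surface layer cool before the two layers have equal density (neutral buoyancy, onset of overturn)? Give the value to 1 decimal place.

11.1 °C

Neutral buoyancy requires Δρ = 0, i.e. −α(T_deep − T_surf′) + β(S_deep − S_surf) = 0.
T_surf′ = T_deep − (β/α)·ΔS = 11.3 − (7.2 × 10⁻⁴/2.4 × 10⁻⁴)·(+0.08) = 11.060 °C.
Cooling required: 11.6 − (11.060) = 0.540 °C.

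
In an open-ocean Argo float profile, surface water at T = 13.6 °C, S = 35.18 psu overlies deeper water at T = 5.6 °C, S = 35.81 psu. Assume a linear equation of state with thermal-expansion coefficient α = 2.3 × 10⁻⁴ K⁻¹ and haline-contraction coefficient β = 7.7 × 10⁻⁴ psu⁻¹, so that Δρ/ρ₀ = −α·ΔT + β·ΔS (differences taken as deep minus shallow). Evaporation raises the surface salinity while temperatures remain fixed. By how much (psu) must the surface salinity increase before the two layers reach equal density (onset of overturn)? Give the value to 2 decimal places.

3.02 psu

Neutral buoyancy requires −α(T_deep − T_surf) + β(S_deep − S_surf′) = 0.
S_surf′ = S_deep − (α/β)·ΔT = 35.81 − (2.3 × 10⁻⁴/7.7 × 10⁻⁴)·(-8.0) = 38.1996 psu.
Increase required: 38.1996 − 35.18 = 3.0196 psu.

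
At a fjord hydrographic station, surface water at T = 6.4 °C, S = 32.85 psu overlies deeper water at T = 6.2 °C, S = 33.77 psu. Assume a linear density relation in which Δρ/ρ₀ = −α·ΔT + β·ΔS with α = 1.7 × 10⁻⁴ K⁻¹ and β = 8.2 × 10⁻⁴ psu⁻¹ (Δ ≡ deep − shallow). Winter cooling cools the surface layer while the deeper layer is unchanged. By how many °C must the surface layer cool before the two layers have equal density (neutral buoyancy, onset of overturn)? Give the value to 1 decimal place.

Neutral buoyancy requires Δρ = 0, i.e. −α(T_deep − T_surf′) + β(S_deep − S_surf) = 0.
T_surf′ = T_deep − (β/α)·ΔS = 6.2 − (8.2 × 10⁻⁴/1.7 × 10⁻⁴)·(+0.92) = 1.762 °C.
Cooling required: 6.4 − (1.762) = 4.638 °C.

4.6 °C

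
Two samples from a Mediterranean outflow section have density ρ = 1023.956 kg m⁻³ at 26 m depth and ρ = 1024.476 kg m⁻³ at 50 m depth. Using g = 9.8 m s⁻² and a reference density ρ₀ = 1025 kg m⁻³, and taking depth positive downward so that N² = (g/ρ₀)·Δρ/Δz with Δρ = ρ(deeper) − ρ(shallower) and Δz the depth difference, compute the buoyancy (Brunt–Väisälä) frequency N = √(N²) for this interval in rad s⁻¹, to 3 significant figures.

Δρ = 1024.476 − 1023.956 = 0.520 kg m⁻³ over Δz = 50 − 26 = 24 m.
N² = (9.8/1025) × (0.520/24) = 2.0715 × 10⁻⁴ s⁻².
N = √(2.0715 × 10⁻⁴) = 0.014393 rad s⁻¹ ≈ 0.0144 rad s⁻¹.

0.0144 rad s⁻¹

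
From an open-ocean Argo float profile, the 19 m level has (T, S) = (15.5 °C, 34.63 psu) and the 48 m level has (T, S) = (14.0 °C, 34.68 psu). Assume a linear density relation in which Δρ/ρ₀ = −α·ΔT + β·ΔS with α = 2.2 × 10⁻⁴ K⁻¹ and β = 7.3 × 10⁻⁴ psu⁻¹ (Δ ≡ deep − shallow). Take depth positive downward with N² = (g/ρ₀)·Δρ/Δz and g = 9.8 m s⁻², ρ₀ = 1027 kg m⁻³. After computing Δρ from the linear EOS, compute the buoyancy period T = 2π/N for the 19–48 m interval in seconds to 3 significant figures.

565 s

ΔT = -1.5 K, ΔS = +0.05 psu (deep − shallow).
Δρ/ρ₀ = −αΔT + βΔS = 3.30 × 10⁻⁴ + 3.65 × 10⁻⁵ = 3.665 × 10⁻⁴, so Δρ ≈ 0.3764 kg m⁻³.
N² = (g/ρ₀)·Δρ/Δz = g·(Δρ/ρ₀)/Δz = 9.8 × 3.665 × 10⁻⁴ / 29 = 1.2385 × 10⁻⁴ s⁻².
N = √(1.2385 × 10⁻⁴) = 0.011129 rad s⁻¹ → T = 2π/N = 564.58 s ≈ 565 s.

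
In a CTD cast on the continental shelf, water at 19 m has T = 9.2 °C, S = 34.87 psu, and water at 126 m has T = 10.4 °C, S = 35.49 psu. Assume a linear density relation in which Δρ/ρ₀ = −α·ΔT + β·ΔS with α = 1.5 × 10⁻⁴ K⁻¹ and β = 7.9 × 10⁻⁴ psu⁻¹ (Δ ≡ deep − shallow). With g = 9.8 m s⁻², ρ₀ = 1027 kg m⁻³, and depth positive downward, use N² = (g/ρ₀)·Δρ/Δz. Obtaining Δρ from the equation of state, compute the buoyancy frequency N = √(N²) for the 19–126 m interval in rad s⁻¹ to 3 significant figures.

5.33 × 10⁻³ rad s⁻¹

ΔT = +1.2 K, ΔS = +0.62 psu (deep − shallow).
Δρ/ρ₀ = −αΔT + βΔS = -1.80 × 10⁻⁴ + 4.898 × 10⁻⁴ = 3.098 × 10⁻⁴, so Δρ ≈ 0.3182 kg m⁻³.
N² = (g/ρ₀)·Δρ/Δz = g·(Δρ/ρ₀)/Δz = 9.8 × 3.098 × 10⁻⁴ / 107 = 2.8374 × 10⁻⁵ s⁻².
N = √(2.8374 × 10⁻⁵) = 5.3267 × 10⁻³ rad s⁻¹ ≈ 5.33 × 10⁻³ rad s⁻¹.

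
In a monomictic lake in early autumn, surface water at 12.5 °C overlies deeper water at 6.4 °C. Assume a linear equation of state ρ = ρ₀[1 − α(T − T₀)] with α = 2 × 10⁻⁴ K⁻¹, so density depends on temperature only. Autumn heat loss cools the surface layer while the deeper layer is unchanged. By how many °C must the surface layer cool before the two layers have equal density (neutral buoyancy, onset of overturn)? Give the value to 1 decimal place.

With temperature the only control, equal density requires T_surf′ = T_deep.
T_surf′ = 6.4 °C.
Cooling required: 12.5 − 6.4 = 6.1 °C.

6.1 °C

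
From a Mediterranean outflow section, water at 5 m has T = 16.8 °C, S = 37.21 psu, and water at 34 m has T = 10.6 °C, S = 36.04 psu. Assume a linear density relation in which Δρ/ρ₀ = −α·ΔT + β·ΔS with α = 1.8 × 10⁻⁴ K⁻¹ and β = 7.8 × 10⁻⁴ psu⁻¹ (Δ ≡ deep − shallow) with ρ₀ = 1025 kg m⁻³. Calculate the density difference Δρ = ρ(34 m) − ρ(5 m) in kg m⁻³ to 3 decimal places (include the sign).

ΔT = -6.2 K, ΔS = -1.17 psu (deep − shallow).
Δρ/ρ₀ = −(1.8 × 10⁻⁴)(-6.2) + (7.8 × 10⁻⁴)(-1.17) = 2.034 × 10⁻⁴.
Δρ = 1025 × (2.034 × 10⁻⁴) = +0.208 kg m⁻³.
Positive Δρ: denser below, stable.

+0.208 kg m⁻³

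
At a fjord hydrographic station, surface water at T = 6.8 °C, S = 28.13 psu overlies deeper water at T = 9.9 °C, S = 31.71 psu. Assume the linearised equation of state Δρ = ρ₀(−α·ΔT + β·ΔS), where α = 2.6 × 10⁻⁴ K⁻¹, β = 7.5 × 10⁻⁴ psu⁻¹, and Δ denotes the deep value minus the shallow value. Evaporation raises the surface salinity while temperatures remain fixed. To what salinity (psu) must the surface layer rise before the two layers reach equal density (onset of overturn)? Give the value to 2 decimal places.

30.64 psu

Neutral buoyancy requires −α(T_deep − T_surf) + β(S_deep − S_surf′) = 0.
S_surf′ = S_deep − (α/β)·ΔT = 31.71 − (2.6 × 10⁻⁴/7.5 × 10⁻⁴)·(+3.1) = 30.6353 psu.
Increase required: 30.6353 − 28.13 = 2.5053 psu.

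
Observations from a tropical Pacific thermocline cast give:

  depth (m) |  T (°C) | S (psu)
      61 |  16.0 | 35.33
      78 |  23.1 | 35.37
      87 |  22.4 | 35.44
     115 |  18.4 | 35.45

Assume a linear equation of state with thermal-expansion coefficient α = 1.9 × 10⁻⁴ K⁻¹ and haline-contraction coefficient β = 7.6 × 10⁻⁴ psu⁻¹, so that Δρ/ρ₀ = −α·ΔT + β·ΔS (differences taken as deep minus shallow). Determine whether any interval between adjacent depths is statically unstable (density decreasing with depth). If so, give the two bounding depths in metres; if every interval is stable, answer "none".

61–78 m

Evaluate Δρ/ρ₀ = −αΔT + βΔS across each adjacent pair:
  61–78 m: −αΔT+βΔS = −(1.9 × 10⁻⁴)(+7.1)+(7.6 × 10⁻⁴)(+0.04) = -1.3 × 10⁻³ → UNSTABLE
  78–87 m: −αΔT+βΔS = −(1.9 × 10⁻⁴)(-0.7)+(7.6 × 10⁻⁴)(+0.07) = 1.9 × 10⁻⁴ → stable
  87–115 m: −αΔT+βΔS = −(1.9 × 10⁻⁴)(-4.0)+(7.6 × 10⁻⁴)(+0.01) = 7.7 × 10⁻⁴ → stable
The 61–78 m interval has Δρ < 0: lighter water underlies denser water.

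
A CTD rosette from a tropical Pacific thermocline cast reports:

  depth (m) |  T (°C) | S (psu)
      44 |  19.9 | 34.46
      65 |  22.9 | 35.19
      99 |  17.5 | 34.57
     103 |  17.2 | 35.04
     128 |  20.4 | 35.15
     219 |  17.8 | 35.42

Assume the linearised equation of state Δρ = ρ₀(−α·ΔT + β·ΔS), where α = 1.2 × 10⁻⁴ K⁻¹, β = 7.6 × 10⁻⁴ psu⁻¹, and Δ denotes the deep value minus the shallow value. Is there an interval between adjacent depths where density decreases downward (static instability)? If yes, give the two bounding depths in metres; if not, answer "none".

Evaluate Δρ/ρ₀ = −αΔT + βΔS across each adjacent pair:
  44–65 m: −αΔT+βΔS = −(1.2 × 10⁻⁴)(+3.0)+(7.6 × 10⁻⁴)(+0.73) = 1.9 × 10⁻⁴ → stable
  65–99 m: −αΔT+βΔS = −(1.2 × 10⁻⁴)(-5.4)+(7.6 × 10⁻⁴)(-0.62) = 1.8 × 10⁻⁴ → stable
  99–103 m: −αΔT+βΔS = −(1.2 × 10⁻⁴)(-0.3)+(7.6 × 10⁻⁴)(+0.47) = 3.9 × 10⁻⁴ → stable
  103–128 m: −αΔT+βΔS = −(1.2 × 10⁻⁴)(+3.2)+(7.6 × 10⁻⁴)(+0.11) = -3.0 × 10⁻⁴ → UNSTABLE
  128–219 m: −αΔT+βΔS = −(1.2 × 10⁻⁴)(-2.6)+(7.6 × 10⁻⁴)(+0.27) = 5.2 × 10⁻⁴ → stable
The 103–128 m interval has Δρ < 0: lighter water underlies denser water.

103–128 m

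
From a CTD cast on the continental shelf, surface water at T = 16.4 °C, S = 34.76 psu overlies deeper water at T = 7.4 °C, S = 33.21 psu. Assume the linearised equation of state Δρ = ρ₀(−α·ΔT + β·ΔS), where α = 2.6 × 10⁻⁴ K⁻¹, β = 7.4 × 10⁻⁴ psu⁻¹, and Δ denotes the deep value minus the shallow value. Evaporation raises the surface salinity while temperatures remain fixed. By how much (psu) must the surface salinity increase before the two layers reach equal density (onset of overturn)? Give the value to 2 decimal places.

1.61 psu

Neutral buoyancy requires −α(T_deep − T_surf) + β(S_deep − S_surf′) = 0.
S_surf′ = S_deep − (α/β)·ΔT = 33.21 − (2.6 × 10⁻⁴/7.4 × 10⁻⁴)·(-9.0) = 36.3722 psu.
Increase required: 36.3722 − 34.76 = 1.6122 psu.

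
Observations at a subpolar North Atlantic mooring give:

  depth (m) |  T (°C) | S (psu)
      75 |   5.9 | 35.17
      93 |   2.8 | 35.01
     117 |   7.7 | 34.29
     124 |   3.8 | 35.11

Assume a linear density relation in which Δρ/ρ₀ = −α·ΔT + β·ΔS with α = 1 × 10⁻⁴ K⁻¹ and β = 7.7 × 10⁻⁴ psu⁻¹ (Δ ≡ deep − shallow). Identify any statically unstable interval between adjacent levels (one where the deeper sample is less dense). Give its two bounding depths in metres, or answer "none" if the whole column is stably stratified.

93–117 m

Evaluate Δρ/ρ₀ = −αΔT + βΔS across each adjacent pair:
  75–93 m: −αΔT+βΔS = −(1 × 10⁻⁴)(-3.1)+(7.7 × 10⁻⁴)(-0.16) = 1.9 × 10⁻⁴ → stable
  93–117 m: −αΔT+βΔS = −(1 × 10⁻⁴)(+4.9)+(7.7 × 10⁻⁴)(-0.72) = -1.0 × 10⁻³ → UNSTABLE
  117–124 m: −αΔT+βΔS = −(1 × 10⁻⁴)(-3.9)+(7.7 × 10⁻⁴)(+0.82) = 1.0 × 10⁻³ → stable
The 93–117 m interval has Δρ < 0: lighter water underlies denser water.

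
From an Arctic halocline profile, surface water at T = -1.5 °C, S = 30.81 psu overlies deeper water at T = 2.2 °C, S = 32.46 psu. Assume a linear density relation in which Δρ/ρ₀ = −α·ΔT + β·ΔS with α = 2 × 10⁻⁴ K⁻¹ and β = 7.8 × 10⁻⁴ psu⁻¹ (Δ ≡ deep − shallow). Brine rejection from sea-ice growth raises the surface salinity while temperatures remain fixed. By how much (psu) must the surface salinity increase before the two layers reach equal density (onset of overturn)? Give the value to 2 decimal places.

0.70 psu

Neutral buoyancy requires −α(T_deep − T_surf) + β(S_deep − S_surf′) = 0.
S_surf′ = S_deep − (α/β)·ΔT = 32.46 − (2 × 10⁻⁴/7.8 × 10⁻⁴)·(+3.7) = 31.5113 psu.
Increase required: 31.5113 − 30.81 = 0.7013 psu.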